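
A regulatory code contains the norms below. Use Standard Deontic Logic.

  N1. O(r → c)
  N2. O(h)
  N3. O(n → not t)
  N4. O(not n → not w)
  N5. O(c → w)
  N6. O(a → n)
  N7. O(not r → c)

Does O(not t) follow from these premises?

Yes

Premises 7 and 1 are O(not r → c) and O(r → c); every ideal world satisfies not r or r, so in either case c holds — hence O(c).
With premise 5, O(c → w), the K-axiom yields O(w).
The contrapositive of premise 4 (O(not n → not w)) is O(w → n), and O(w) is already established, so O(n).
With premise 3, O(n → not t), the K-axiom yields O(not t).
Premises 2, 6 do not contribute to this derivation.
So O(not t) follows.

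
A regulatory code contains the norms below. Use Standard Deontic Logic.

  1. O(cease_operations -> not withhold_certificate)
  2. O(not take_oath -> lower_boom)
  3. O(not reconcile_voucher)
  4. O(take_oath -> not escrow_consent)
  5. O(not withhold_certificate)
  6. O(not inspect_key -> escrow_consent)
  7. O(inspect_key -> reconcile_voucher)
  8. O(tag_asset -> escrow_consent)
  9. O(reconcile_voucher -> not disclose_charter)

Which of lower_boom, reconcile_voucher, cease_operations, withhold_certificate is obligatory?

From premise 3 we have O(not reconcile_voucher).
The contrapositive of premise 7 (O(inspect_key -> reconcile_voucher)) is O(not reconcile_voucher -> not inspect_key), and O(not reconcile_voucher) is already established, so O(not inspect_key).
With premise 6, O(not inspect_key -> escrow_consent), the K-axiom yields O(escrow_consent).
Premise 4, O(take_oath -> not escrow_consent), contraposes to O(escrow_consent -> not take_oath); with O(escrow_consent) we get O(not take_oath).
With premise 2, O(not take_oath -> lower_boom), the K-axiom yields O(lower_boom).
So O(lower_boom) holds — lower_boom is obligatory. None of the other listed options is made obligatory by any chain of premises.

lower_boom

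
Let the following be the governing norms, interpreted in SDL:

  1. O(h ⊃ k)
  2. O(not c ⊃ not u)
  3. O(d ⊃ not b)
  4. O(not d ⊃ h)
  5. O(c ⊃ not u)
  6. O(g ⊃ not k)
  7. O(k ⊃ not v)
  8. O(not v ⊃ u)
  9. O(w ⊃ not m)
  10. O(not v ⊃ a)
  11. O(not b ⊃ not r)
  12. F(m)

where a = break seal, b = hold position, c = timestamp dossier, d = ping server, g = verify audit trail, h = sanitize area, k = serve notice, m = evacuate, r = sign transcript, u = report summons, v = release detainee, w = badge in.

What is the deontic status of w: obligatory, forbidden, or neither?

Premise 9 is O(w ⊃ not m); even if O(not m) held, inferring O(w) would be affirming the consequent — invalid.
No premise or chain of K-axiom applications forces O(w), and none forces O(not w). So w is neither obligatory nor forbidden under these norms.

Neither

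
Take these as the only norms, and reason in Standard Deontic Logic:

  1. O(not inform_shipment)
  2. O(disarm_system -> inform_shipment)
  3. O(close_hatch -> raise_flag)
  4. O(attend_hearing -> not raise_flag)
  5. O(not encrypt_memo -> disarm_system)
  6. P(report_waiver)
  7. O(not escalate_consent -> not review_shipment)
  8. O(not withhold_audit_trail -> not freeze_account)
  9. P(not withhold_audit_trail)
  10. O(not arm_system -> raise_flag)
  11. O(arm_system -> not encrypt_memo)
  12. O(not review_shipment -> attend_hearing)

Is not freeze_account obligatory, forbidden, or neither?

Premise 8 is O(not withhold_audit_trail -> not freeze_account), but O(not withhold_audit_trail) is not derivable from the premises (the permission P(not withhold_audit_trail) asserts only not O(withhold_audit_trail), not O(not withhold_audit_trail)), so it does not yield O(not freeze_account).
No premise or chain of K-axiom applications forces O(not freeze_account), and none forces O(freeze_account). So not freeze_account is neither obligatory nor forbidden under these norms.

Neither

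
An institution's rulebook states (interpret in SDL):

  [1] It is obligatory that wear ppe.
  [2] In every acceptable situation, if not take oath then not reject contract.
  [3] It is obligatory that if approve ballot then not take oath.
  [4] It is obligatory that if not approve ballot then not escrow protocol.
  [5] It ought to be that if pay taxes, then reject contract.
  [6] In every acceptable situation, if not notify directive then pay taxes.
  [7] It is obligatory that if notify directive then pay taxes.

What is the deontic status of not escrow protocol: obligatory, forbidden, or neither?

Premises 7 and 6 cover both cases: O(notify_directive → pay_taxes) and O(¬notify_directive → pay_taxes). Since notify_directive ∨ ¬notify_directive is a tautology, O(pay_taxes) follows.
Premise 5 is O(pay_taxes → reject_contract); since O(pay_taxes), deontic closure gives O(reject_contract).
Premise 2, O(¬take_oath → ¬reject_contract), contraposes to O(reject_contract → take_oath); with O(reject_contract) we get O(take_oath).
Premise 3 is O(approve_ballot → ¬take_oath); contrapositively O(take_oath → ¬approve_ballot). Since O(take_oath) holds, K gives O(¬approve_ballot).
Premise 4 is O(¬approve_ballot → ¬escrow_protocol); since O(¬approve_ballot), deontic closure gives O(¬escrow_protocol).
Premise 1 does not contribute to this derivation.
Hence ¬escrow_protocol is obligatory.

Obligatory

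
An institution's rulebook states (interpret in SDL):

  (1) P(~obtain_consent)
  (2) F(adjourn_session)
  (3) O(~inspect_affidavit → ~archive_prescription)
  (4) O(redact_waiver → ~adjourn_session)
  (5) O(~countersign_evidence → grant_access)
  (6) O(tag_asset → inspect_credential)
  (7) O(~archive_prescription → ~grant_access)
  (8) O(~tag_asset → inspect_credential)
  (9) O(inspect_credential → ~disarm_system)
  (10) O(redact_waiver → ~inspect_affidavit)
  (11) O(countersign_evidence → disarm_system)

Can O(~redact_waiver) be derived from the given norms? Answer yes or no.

Yes

By case analysis on tag_asset: premise 6 gives O(tag_asset → inspect_credential) and premise 8 gives O(~tag_asset → inspect_credential), so O(inspect_credential) either way.
With premise 9, O(inspect_credential → ~disarm_system), the K-axiom yields O(~disarm_system).
Premise 11, O(countersign_evidence → disarm_system), contraposes to O(~disarm_system → ~countersign_evidence); with O(~disarm_system) we get O(~countersign_evidence).
Premise 5 is O(~countersign_evidence → grant_access); since O(~countersign_evidence), deontic closure gives O(grant_access).
Premise 7 is O(~archive_prescription → ~grant_access); contrapositively O(grant_access → archive_prescription). Since O(grant_access) holds, K gives O(archive_prescription).
Premise 3, O(~inspect_affidavit → ~archive_prescription), contraposes to O(archive_prescription → inspect_affidavit); with O(archive_prescription) we get O(inspect_affidavit).
Premise 10, O(redact_waiver → ~inspect_affidavit), contraposes to O(inspect_affidavit → ~redact_waiver); with O(inspect_affidavit) we get O(~redact_waiver).
Premises 1, 2, 4 do not contribute to this derivation.
So O(~redact_waiver) follows.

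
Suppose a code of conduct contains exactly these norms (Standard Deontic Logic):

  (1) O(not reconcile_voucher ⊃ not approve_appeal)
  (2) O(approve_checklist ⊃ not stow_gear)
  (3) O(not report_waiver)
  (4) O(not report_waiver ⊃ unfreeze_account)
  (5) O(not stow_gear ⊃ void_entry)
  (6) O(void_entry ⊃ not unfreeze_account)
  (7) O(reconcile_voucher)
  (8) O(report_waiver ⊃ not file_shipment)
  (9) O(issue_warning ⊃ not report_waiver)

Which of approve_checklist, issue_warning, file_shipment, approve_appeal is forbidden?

approve_checklist

From premise 3 we have O(not report_waiver).
With premise 4, O(not report_waiver ⊃ unfreeze_account), the K-axiom yields O(unfreeze_account).
The contrapositive of premise 6 (O(void_entry ⊃ not unfreeze_account)) is O(unfreeze_account ⊃ not void_entry), and O(unfreeze_account) is already established, so O(not void_entry).
Premise 5, O(not stow_gear ⊃ void_entry), contraposes to O(not void_entry ⊃ stow_gear); with O(not void_entry) we get O(stow_gear).
The contrapositive of premise 2 (O(approve_checklist ⊃ not stow_gear)) is O(stow_gear ⊃ not approve_checklist), and O(stow_gear) is already established, so O(not approve_checklist).
So O(not approve_checklist) holds, i.e. approve_checklist is forbidden. None of the other listed options is forbidden under the premises.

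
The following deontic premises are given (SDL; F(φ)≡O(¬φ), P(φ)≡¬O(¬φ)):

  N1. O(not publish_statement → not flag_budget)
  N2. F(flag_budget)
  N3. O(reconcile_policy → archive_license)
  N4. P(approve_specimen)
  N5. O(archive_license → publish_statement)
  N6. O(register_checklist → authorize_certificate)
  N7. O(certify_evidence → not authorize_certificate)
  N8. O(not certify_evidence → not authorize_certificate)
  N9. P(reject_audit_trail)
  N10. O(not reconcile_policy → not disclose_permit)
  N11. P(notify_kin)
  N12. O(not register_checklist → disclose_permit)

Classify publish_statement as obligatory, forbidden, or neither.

By case analysis on not certify_evidence: premise 8 gives O(not certify_evidence → not authorize_certificate) and premise 7 gives O(certify_evidence → not authorize_certificate), so O(not authorize_certificate) either way.
Premise 6, O(register_checklist → authorize_certificate), contraposes to O(not authorize_certificate → not register_checklist); with O(not authorize_certificate) we get O(not register_checklist).
Applying K to premise 12 (O(not register_checklist → disclose_permit)) and O(not register_checklist) yields O(disclose_permit).
Premise 10 is O(not reconcile_policy → not disclose_permit); contrapositively O(disclose_permit → reconcile_policy). Since O(disclose_permit) holds, K gives O(reconcile_policy).
With premise 3, O(reconcile_policy → archive_license), the K-axiom yields O(archive_license).
With premise 5, O(archive_license → publish_statement), the K-axiom yields O(publish_statement).
Premises 1, 2, 4, 9, 11 do not contribute to this derivation.
Hence publish_statement is obligatory.

Obligatory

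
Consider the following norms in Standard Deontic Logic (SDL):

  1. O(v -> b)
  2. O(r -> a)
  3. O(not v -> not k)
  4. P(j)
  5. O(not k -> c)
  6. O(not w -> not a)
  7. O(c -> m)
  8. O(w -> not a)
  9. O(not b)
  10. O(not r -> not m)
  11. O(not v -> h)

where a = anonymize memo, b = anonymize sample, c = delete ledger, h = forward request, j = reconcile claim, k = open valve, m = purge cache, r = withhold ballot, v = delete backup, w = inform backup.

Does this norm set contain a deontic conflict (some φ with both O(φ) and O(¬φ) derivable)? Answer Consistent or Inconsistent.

Inconsistent

By case analysis on w: premise 8 gives O(w -> not a) and premise 6 gives O(not w -> not a), so O(not a) either way.
The contrapositive of premise 2 (O(r -> a)) is O(not a -> not r), and O(not a) is already established, so O(not r).
Premise 10 is O(not r -> not m); since O(not r), deontic closure gives O(not m).
Premise 7, O(c -> m), contraposes to O(not m -> not c); with O(not m) we get O(not c).
The contrapositive of premise 5 (O(not k -> c)) is O(not c -> k), and O(not c) is already established, so O(k).
Premise 3, O(not v -> not k), contraposes to O(k -> v); with O(k) we get O(v).
With premise 1, O(v -> b), the K-axiom yields O(b).
However, premise 9 gives O(not b).
We now have both O(b) and O(not b) — b is simultaneously obligatory and forbidden, violating the D-axiom.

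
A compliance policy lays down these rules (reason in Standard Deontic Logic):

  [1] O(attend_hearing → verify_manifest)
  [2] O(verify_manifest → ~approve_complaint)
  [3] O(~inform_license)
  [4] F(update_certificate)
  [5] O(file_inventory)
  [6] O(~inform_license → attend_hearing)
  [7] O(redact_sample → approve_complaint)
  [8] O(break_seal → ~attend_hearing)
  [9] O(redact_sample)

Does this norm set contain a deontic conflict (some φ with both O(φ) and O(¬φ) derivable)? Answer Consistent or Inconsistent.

Premise 9 gives O(redact_sample).
With premise 7, O(redact_sample → approve_complaint), the K-axiom yields O(approve_complaint).
Premise 2, O(verify_manifest → ~approve_complaint), contraposes to O(approve_complaint → ~verify_manifest); with O(approve_complaint) we get O(~verify_manifest).
Premise 1, O(attend_hearing → verify_manifest), contraposes to O(~verify_manifest → ~attend_hearing); with O(~verify_manifest) we get O(~attend_hearing).
The contrapositive of premise 6 (O(~inform_license → attend_hearing)) is O(~attend_hearing → inform_license), and O(~attend_hearing) is already established, so O(inform_license).
However, premise 3 gives O(~inform_license).
We now have both O(inform_license) and O(~inform_license) — inform_license is simultaneously obligatory and forbidden, violating the D-axiom.

Inconsistent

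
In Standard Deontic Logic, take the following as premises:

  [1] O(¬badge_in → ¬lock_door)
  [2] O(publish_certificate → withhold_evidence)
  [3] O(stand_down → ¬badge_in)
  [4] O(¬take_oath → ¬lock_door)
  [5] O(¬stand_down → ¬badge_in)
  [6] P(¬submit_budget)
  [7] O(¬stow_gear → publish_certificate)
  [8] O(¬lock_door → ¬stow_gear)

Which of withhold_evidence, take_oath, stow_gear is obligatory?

By case analysis on stand_down: premise 3 gives O(stand_down → ¬badge_in) and premise 5 gives O(¬stand_down → ¬badge_in), so O(¬badge_in) either way.
Applying K to premise 1 (O(¬badge_in → ¬lock_door)) and O(¬badge_in) yields O(¬lock_door).
Premise 8 is O(¬lock_door → ¬stow_gear); since O(¬lock_door), deontic closure gives O(¬stow_gear).
From O(¬stow_gear) and premise 7, O(¬stow_gear → publish_certificate), we obtain O(publish_certificate).
With premise 2, O(publish_certificate → withhold_evidence), the K-axiom yields O(withhold_evidence).
So O(withhold_evidence) holds — withhold_evidence is obligatory. None of the other listed options is made obligatory by any chain of premises.

withhold_evidence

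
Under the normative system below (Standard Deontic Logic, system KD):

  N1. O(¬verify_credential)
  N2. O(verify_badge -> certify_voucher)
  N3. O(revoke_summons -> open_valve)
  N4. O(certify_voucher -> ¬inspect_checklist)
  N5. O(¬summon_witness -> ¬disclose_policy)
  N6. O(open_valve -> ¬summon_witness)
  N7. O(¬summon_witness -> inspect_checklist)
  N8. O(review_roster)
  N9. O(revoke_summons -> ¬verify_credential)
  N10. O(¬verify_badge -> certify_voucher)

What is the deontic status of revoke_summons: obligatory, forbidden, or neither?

Forbidden

Premises 2 and 10 are O(verify_badge -> certify_voucher) and O(¬verify_badge -> certify_voucher); every ideal world satisfies verify_badge or ¬verify_badge, so in either case certify_voucher holds — hence O(certify_voucher).
Applying K to premise 4 (O(certify_voucher -> ¬inspect_checklist)) and O(certify_voucher) yields O(¬inspect_checklist).
The contrapositive of premise 7 (O(¬summon_witness -> inspect_checklist)) is O(¬inspect_checklist -> summon_witness), and O(¬inspect_checklist) is already established, so O(summon_witness).
Premise 6 is O(open_valve -> ¬summon_witness); contrapositively O(summon_witness -> ¬open_valve). Since O(summon_witness) holds, K gives O(¬open_valve).
The contrapositive of premise 3 (O(revoke_summons -> open_valve)) is O(¬open_valve -> ¬revoke_summons), and O(¬open_valve) is already established, so O(¬revoke_summons).
Premises 1, 5, 8, 9 do not contribute to this derivation.
Thus O(¬revoke_summons), which is F(revoke_summons): revoke_summons is forbidden.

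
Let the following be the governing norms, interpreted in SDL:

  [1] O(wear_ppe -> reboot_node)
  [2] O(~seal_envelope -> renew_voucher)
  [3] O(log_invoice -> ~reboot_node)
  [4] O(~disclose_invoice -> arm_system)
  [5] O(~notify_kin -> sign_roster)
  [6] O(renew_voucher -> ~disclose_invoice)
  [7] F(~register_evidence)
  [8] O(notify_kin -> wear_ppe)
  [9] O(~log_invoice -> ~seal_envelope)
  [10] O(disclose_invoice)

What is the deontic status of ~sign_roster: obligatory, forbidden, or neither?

Forbidden

Premise 10 states O(disclose_invoice) outright.
The contrapositive of premise 6 (O(renew_voucher -> ~disclose_invoice)) is O(disclose_invoice -> ~renew_voucher), and O(disclose_invoice) is already established, so O(~renew_voucher).
Premise 2 is O(~seal_envelope -> renew_voucher); contrapositively O(~renew_voucher -> seal_envelope). Since O(~renew_voucher) holds, K gives O(seal_envelope).
Premise 9 is O(~log_invoice -> ~seal_envelope); contrapositively O(seal_envelope -> log_invoice). Since O(seal_envelope) holds, K gives O(log_invoice).
Applying K to premise 3 (O(log_invoice -> ~reboot_node)) and O(log_invoice) yields O(~reboot_node).
Premise 1 is O(wear_ppe -> reboot_node); contrapositively O(~reboot_node -> ~wear_ppe). Since O(~reboot_node) holds, K gives O(~wear_ppe).
Premise 8 is O(notify_kin -> wear_ppe); contrapositively O(~wear_ppe -> ~notify_kin). Since O(~wear_ppe) holds, K gives O(~notify_kin).
Applying K to premise 5 (O(~notify_kin -> sign_roster)) and O(~notify_kin) yields O(sign_roster).
Premises 4, 7 do not contribute to this derivation.
Thus O(sign_roster), which is F(~sign_roster): ~sign_roster is forbidden.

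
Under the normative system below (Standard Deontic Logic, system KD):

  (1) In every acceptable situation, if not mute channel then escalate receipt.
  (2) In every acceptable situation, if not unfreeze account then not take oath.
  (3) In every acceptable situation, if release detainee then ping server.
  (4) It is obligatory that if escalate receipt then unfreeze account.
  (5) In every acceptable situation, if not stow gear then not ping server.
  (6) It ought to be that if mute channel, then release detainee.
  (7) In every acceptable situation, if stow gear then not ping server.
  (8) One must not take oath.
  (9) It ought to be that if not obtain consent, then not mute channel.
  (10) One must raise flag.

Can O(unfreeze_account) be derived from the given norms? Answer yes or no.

By case analysis on ¬stow_gear: premise 5 gives O(¬stow_gear → ¬ping_server) and premise 7 gives O(stow_gear → ¬ping_server), so O(¬ping_server) either way.
The contrapositive of premise 3 (O(release_detainee → ping_server)) is O(¬ping_server → ¬release_detainee), and O(¬ping_server) is already established, so O(¬release_detainee).
The contrapositive of premise 6 (O(mute_channel → release_detainee)) is O(¬release_detainee → ¬mute_channel), and O(¬release_detainee) is already established, so O(¬mute_channel).
With premise 1, O(¬mute_channel → escalate_receipt), the K-axiom yields O(escalate_receipt).
Applying K to premise 4 (O(escalate_receipt → unfreeze_account)) and O(escalate_receipt) yields O(unfreeze_account).
Premises 2, 8, 9, 10 do not contribute to this derivation.
So O(unfreeze_account) follows.

Yes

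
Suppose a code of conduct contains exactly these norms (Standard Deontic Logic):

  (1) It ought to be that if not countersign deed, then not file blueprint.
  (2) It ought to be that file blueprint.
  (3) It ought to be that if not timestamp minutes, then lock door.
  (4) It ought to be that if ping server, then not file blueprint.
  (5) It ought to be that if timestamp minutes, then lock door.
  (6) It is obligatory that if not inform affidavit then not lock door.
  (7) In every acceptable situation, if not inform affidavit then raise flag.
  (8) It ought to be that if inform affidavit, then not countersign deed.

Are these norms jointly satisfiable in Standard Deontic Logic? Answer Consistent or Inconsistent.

Inconsistent

By case analysis on ¬timestamp_minutes: premise 3 gives O(¬timestamp_minutes → lock_door) and premise 5 gives O(timestamp_minutes → lock_door), so O(lock_door) either way.
Premise 6 is O(¬inform_affidavit → ¬lock_door); contrapositively O(lock_door → inform_affidavit). Since O(lock_door) holds, K gives O(inform_affidavit).
With premise 8, O(inform_affidavit → ¬countersign_deed), the K-axiom yields O(¬countersign_deed).
With premise 1, O(¬countersign_deed → ¬file_blueprint), the K-axiom yields O(¬file_blueprint).
But premise 2 directly asserts O(file_blueprint).
We now have both O(¬file_blueprint) and O(file_blueprint) — file_blueprint is simultaneously obligatory and forbidden, violating the D-axiom.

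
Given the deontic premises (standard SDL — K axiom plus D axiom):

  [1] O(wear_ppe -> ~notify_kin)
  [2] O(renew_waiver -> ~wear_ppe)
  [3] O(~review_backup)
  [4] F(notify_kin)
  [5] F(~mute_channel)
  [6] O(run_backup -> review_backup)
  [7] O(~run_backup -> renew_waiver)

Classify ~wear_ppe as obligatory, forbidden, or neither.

Obligatory

Premise 3 states O(~review_backup) outright.
Premise 6 is O(run_backup -> review_backup); contrapositively O(~review_backup -> ~run_backup). Since O(~review_backup) holds, K gives O(~run_backup).
From O(~run_backup) and premise 7, O(~run_backup -> renew_waiver), we obtain O(renew_waiver).
Applying K to premise 2 (O(renew_waiver -> ~wear_ppe)) and O(renew_waiver) yields O(~wear_ppe).
Premises 1, 4, 5 do not contribute to this derivation.
Hence ~wear_ppe is obligatory.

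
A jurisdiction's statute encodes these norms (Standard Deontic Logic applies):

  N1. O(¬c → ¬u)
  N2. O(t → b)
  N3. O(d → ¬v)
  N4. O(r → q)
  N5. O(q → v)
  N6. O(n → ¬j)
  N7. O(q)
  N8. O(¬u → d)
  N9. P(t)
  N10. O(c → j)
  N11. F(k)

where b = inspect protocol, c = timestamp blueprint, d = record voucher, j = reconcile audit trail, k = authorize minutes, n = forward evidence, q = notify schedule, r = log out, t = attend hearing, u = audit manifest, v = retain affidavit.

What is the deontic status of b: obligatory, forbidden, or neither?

Premise 2 is O(t → b), but O(t) is not derivable from the premises (the permission P(t) asserts only ¬O(¬t), not O(t)), so it does not yield O(b).
No premise or chain of K-axiom applications forces O(b), and none forces O(¬b). So b is neither obligatory nor forbidden under these norms.

Neither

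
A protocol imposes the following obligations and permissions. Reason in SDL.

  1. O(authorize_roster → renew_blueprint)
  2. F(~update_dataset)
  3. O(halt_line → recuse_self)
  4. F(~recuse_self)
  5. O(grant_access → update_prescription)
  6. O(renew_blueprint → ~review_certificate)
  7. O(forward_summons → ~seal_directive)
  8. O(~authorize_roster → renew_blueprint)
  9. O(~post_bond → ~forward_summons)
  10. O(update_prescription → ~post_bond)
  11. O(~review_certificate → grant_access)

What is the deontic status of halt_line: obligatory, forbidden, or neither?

Premise 3 is O(halt_line → recuse_self); even if O(recuse_self) held, inferring O(halt_line) would be affirming the consequent — invalid.
No premise or chain of K-axiom applications forces O(halt_line), and none forces O(~halt_line). So halt_line is neither obligatory nor forbidden under these norms.

Neither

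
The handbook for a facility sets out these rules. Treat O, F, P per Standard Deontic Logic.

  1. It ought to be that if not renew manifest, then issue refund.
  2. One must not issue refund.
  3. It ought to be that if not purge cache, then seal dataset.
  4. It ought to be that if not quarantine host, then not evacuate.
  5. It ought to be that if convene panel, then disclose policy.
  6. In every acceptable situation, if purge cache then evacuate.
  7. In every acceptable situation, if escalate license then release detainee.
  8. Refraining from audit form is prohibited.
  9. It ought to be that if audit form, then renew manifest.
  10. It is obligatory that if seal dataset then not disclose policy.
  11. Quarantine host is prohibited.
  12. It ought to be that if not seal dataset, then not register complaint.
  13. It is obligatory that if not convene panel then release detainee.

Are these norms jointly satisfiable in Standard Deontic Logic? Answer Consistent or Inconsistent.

Premise 1 is O(¬renew_manifest → issue_refund), but O(¬renew_manifest) is not derivable from the premises, so it does not yield O(issue_refund).
So O(issue_refund) is not derivable, and the apparent clash with O(¬issue_refund) does not arise.
A world satisfying every obligation exists (e.g. audit_form=true, convene_panel=false, disclose_policy=false, escalate_license=false, evacuate=false, issue_refund=false, purge_cache=false, quarantine_host=false, register_complaint=false, release_detainee=true, renew_manifest=true, seal_dataset=true); no atom is both obligatory and forbidden, so the set is consistent.

Consistent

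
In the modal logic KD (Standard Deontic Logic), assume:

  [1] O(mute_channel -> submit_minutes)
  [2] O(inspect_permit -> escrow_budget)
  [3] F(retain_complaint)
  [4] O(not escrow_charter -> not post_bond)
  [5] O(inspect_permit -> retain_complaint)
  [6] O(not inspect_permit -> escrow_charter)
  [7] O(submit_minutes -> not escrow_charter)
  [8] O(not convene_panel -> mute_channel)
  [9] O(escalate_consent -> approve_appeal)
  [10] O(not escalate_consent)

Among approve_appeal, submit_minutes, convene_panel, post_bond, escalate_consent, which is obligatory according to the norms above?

convene_panel

Premise 3, F(retain_complaint), is equivalent to O(not retain_complaint).
Premise 5, O(inspect_permit -> retain_complaint), contraposes to O(not retain_complaint -> not inspect_permit); with O(not retain_complaint) we get O(not inspect_permit).
Applying K to premise 6 (O(not inspect_permit -> escrow_charter)) and O(not inspect_permit) yields O(escrow_charter).
The contrapositive of premise 7 (O(submit_minutes -> not escrow_charter)) is O(escrow_charter -> not submit_minutes), and O(escrow_charter) is already established, so O(not submit_minutes).
The contrapositive of premise 1 (O(mute_channel -> submit_minutes)) is O(not submit_minutes -> not mute_channel), and O(not submit_minutes) is already established, so O(not mute_channel).
Premise 8 is O(not convene_panel -> mute_channel); contrapositively O(not mute_channel -> convene_panel). Since O(not mute_channel) holds, K gives O(convene_panel).
So O(convene_panel) holds — convene_panel is obligatory. None of the other listed options is made obligatory by any chain of premises.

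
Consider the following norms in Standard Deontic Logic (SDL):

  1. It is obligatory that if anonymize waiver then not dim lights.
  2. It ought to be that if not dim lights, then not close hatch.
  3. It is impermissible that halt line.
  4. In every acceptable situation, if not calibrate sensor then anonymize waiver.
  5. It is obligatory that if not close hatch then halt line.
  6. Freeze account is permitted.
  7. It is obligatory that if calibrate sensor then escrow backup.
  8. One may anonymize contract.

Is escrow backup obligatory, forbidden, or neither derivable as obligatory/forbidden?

Obligatory

Premise 3 is F(halt_line), i.e. O(¬halt_line).
The contrapositive of premise 5 (O(¬close_hatch → halt_line)) is O(¬halt_line → close_hatch), and O(¬halt_line) is already established, so O(close_hatch).
Premise 2 is O(¬dim_lights → ¬close_hatch); contrapositively O(close_hatch → dim_lights). Since O(close_hatch) holds, K gives O(dim_lights).
The contrapositive of premise 1 (O(anonymize_waiver → ¬dim_lights)) is O(dim_lights → ¬anonymize_waiver), and O(dim_lights) is already established, so O(¬anonymize_waiver).
Premise 4, O(¬calibrate_sensor → anonymize_waiver), contraposes to O(¬anonymize_waiver → calibrate_sensor); with O(¬anonymize_waiver) we get O(calibrate_sensor).
Premise 7 is O(calibrate_sensor → escrow_backup); since O(calibrate_sensor), deontic closure gives O(escrow_backup).
Premises 6, 8 do not contribute to this derivation.
Hence escrow_backup is obligatory.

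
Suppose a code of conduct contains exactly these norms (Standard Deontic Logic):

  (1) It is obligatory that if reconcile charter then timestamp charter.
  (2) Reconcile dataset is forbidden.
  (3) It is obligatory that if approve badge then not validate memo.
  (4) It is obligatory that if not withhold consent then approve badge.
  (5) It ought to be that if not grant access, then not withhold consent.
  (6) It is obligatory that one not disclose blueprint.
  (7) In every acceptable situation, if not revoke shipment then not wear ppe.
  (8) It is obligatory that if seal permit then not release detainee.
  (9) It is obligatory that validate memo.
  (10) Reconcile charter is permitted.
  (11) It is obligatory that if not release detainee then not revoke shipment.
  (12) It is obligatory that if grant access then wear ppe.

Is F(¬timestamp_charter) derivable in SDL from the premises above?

No

Premise 1 is O(reconcile_charter → timestamp_charter), but O(reconcile_charter) is not derivable from the premises (the permission P(reconcile_charter) asserts only ¬O(¬reconcile_charter), not O(reconcile_charter)), so it does not yield O(timestamp_charter).
No other premise forces O(timestamp_charter). An ideal world satisfying every premise can still have ¬timestamp_charter true, so F(¬timestamp_charter) is not derivable.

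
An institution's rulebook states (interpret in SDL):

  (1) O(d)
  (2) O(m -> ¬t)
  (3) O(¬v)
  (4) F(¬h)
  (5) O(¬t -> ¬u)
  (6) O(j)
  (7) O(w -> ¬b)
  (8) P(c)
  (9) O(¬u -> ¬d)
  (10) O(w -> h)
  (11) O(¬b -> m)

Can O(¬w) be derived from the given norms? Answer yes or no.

From premise 1 we have O(d).
Premise 9, O(¬u -> ¬d), contraposes to O(d -> u); with O(d) we get O(u).
Premise 5 is O(¬t -> ¬u); contrapositively O(u -> t). Since O(u) holds, K gives O(t).
Premise 2, O(m -> ¬t), contraposes to O(t -> ¬m); with O(t) we get O(¬m).
Premise 11, O(¬b -> m), contraposes to O(¬m -> b); with O(¬m) we get O(b).
Premise 7, O(w -> ¬b), contraposes to O(b -> ¬w); with O(b) we get O(¬w).
Premises 3, 4, 6, 8, 10 do not contribute to this derivation.
So O(¬w) follows.

Yes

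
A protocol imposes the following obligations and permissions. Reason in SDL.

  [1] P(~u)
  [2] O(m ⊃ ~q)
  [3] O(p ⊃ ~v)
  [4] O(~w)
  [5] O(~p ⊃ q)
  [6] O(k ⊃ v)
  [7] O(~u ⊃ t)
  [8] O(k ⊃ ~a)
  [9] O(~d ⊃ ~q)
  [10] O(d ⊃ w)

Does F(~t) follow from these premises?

No

Premise 7 is O(~u ⊃ t), but O(~u) is not derivable from the premises (the permission P(~u) asserts only ~O(u), not O(~u)), so it does not yield O(t).
No other premise forces O(t). An ideal world satisfying every premise can still have ~t true, so F(~t) is not derivable.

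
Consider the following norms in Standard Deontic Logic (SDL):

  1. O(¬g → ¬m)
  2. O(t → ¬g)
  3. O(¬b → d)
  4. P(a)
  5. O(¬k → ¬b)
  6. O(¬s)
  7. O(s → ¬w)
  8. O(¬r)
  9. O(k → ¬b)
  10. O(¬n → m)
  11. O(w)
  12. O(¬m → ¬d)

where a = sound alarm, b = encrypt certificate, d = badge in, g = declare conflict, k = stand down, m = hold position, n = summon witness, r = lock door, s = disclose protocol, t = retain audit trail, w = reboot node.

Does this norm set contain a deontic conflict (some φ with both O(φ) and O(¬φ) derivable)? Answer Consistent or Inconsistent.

Consistent

Premise 7 is O(s → ¬w), but O(s) is not derivable from the premises, so it does not yield O(¬w).
So O(¬w) is not derivable, and the apparent clash with O(w) does not arise.
A world satisfying every obligation exists (e.g. a=false, b=false, d=true, g=true, k=false, m=true, n=false, r=false, s=false, t=false, w=true); no atom is both obligatory and forbidden, so the set is consistent.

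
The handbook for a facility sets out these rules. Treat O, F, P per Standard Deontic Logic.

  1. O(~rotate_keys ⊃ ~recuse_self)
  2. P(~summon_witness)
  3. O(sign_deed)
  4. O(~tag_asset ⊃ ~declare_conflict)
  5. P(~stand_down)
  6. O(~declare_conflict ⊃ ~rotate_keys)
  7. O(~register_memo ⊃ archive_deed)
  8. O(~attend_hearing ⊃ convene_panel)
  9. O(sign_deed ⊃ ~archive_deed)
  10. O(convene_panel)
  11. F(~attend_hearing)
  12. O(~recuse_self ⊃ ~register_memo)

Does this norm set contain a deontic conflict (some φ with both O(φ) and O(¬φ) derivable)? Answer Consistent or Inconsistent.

Consistent

Premise 8 is O(~attend_hearing ⊃ convene_panel); even if O(convene_panel) held, inferring O(~attend_hearing) would be affirming the consequent — invalid.
So O(~attend_hearing) is not derivable, and the apparent clash with O(attend_hearing) does not arise.
A world satisfying every obligation exists (e.g. archive_deed=false, attend_hearing=true, convene_panel=true, declare_conflict=true, recuse_self=true, register_memo=true, rotate_keys=true, sign_deed=true, stand_down=false, summon_witness=false, tag_asset=true); no atom is both obligatory and forbidden, so the set is consistent.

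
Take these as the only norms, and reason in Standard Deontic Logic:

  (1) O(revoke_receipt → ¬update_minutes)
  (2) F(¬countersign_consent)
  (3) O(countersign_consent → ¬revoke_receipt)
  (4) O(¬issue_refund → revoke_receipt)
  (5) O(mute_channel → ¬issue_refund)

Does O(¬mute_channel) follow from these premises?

Yes

F(¬countersign_consent) at premise 2 means O(countersign_consent).
Premise 3 is O(countersign_consent → ¬revoke_receipt); since O(countersign_consent), deontic closure gives O(¬revoke_receipt).
The contrapositive of premise 4 (O(¬issue_refund → revoke_receipt)) is O(¬revoke_receipt → issue_refund), and O(¬revoke_receipt) is already established, so O(issue_refund).
Premise 5, O(mute_channel → ¬issue_refund), contraposes to O(issue_refund → ¬mute_channel); with O(issue_refund) we get O(¬mute_channel).
Premise 1 does not contribute to this derivation.
So O(¬mute_channel) follows.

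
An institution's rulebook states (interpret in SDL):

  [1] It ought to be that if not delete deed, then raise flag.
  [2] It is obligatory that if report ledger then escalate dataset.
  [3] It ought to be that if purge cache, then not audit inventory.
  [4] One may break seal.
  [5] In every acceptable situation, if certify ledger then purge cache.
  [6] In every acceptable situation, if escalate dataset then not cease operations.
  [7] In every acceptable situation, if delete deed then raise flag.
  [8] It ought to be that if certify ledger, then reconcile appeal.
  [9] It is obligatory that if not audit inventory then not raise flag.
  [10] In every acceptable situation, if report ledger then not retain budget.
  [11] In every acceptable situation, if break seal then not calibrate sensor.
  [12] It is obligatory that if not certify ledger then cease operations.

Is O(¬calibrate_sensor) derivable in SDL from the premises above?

Premise 11 is O(break_seal → ¬calibrate_sensor), but O(break_seal) is not derivable from the premises (the permission P(break_seal) asserts only ¬O(¬break_seal), not O(break_seal)), so it does not yield O(¬calibrate_sensor).
No other premise forces O(¬calibrate_sensor). An ideal world satisfying every premise can still have ¬calibrate_sensor false, so O(¬calibrate_sensor) is not derivable.

No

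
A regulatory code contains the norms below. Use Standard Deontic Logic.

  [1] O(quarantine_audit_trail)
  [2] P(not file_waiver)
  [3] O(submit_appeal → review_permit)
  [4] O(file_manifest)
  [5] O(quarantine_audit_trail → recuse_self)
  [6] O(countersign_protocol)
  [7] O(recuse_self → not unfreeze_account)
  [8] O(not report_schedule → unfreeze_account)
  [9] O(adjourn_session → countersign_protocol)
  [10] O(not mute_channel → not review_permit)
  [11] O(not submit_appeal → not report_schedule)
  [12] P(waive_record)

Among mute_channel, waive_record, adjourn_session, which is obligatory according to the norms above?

From premise 1 we have O(quarantine_audit_trail).
Applying K to premise 5 (O(quarantine_audit_trail → recuse_self)) and O(quarantine_audit_trail) yields O(recuse_self).
From O(recuse_self) and premise 7, O(recuse_self → not unfreeze_account), we obtain O(not unfreeze_account).
Premise 8 is O(not report_schedule → unfreeze_account); contrapositively O(not unfreeze_account → report_schedule). Since O(not unfreeze_account) holds, K gives O(report_schedule).
Premise 11, O(not submit_appeal → not report_schedule), contraposes to O(report_schedule → submit_appeal); with O(report_schedule) we get O(submit_appeal).
Premise 3 is O(submit_appeal → review_permit); since O(submit_appeal), deontic closure gives O(review_permit).
The contrapositive of premise 10 (O(not mute_channel → not review_permit)) is O(review_permit → mute_channel), and O(review_permit) is already established, so O(mute_channel).
So O(mute_channel) holds — mute_channel is obligatory. None of the other listed options is made obligatory by any chain of premises.

mute_channel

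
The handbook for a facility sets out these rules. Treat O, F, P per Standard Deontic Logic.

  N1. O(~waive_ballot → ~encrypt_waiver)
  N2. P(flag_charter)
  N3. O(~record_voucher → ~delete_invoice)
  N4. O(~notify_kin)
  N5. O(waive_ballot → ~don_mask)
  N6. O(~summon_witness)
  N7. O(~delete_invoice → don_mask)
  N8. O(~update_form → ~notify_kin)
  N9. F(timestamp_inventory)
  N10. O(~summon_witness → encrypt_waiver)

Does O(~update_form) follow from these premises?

No

Premise 8 is O(~update_form → ~notify_kin); even if O(~notify_kin) held, inferring O(~update_form) would be affirming the consequent — invalid.
No other premise forces O(~update_form). An ideal world satisfying every premise can still have ~update_form false, so O(~update_form) is not derivable.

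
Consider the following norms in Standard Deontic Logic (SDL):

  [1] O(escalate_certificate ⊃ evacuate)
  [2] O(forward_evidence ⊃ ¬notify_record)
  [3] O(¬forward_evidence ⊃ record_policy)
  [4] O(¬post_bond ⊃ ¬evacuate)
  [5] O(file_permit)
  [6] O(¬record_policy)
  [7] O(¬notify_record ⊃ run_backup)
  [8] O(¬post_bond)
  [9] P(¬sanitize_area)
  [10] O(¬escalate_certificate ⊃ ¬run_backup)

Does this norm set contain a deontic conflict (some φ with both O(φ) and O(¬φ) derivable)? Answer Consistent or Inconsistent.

Premise 6 gives O(¬record_policy).
The contrapositive of premise 3 (O(¬forward_evidence ⊃ record_policy)) is O(¬record_policy ⊃ forward_evidence), and O(¬record_policy) is already established, so O(forward_evidence).
From O(forward_evidence) and premise 2, O(forward_evidence ⊃ ¬notify_record), we obtain O(¬notify_record).
Premise 7 is O(¬notify_record ⊃ run_backup); since O(¬notify_record), deontic closure gives O(run_backup).
Premise 10 is O(¬escalate_certificate ⊃ ¬run_backup); contrapositively O(run_backup ⊃ escalate_certificate). Since O(run_backup) holds, K gives O(escalate_certificate).
With premise 1, O(escalate_certificate ⊃ evacuate), the K-axiom yields O(evacuate).
The contrapositive of premise 4 (O(¬post_bond ⊃ ¬evacuate)) is O(evacuate ⊃ post_bond), and O(evacuate) is already established, so O(post_bond).
However, premise 8 gives O(¬post_bond).
We now have both O(post_bond) and O(¬post_bond) — post_bond is simultaneously obligatory and forbidden, violating the D-axiom.

Inconsistent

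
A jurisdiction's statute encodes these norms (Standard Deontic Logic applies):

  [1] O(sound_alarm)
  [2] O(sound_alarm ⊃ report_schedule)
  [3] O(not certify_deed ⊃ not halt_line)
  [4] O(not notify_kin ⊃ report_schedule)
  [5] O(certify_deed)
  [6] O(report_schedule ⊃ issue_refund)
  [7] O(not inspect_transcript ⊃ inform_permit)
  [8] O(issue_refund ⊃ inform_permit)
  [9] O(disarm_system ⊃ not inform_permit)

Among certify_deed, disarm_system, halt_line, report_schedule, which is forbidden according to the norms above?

disarm_system

Premise 1 states O(sound_alarm) outright.
From O(sound_alarm) and premise 2, O(sound_alarm ⊃ report_schedule), we obtain O(report_schedule).
With premise 6, O(report_schedule ⊃ issue_refund), the K-axiom yields O(issue_refund).
Premise 8 is O(issue_refund ⊃ inform_permit); since O(issue_refund), deontic closure gives O(inform_permit).
Premise 9, O(disarm_system ⊃ not inform_permit), contraposes to O(inform_permit ⊃ not disarm_system); with O(inform_permit) we get O(not disarm_system).
So O(not disarm_system) holds, i.e. disarm_system is forbidden. None of the other listed options is forbidden under the premises.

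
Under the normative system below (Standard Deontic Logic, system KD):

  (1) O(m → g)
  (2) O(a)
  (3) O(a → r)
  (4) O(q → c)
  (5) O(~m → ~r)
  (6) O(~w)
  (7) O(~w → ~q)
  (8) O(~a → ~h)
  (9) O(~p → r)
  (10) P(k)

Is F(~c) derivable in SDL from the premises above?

Premise 4 is O(q → c), but O(q) is not derivable from the premises, so it does not yield O(c).
No other premise forces O(c). An ideal world satisfying every premise can still have ~c true, so F(~c) is not derivable.

No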